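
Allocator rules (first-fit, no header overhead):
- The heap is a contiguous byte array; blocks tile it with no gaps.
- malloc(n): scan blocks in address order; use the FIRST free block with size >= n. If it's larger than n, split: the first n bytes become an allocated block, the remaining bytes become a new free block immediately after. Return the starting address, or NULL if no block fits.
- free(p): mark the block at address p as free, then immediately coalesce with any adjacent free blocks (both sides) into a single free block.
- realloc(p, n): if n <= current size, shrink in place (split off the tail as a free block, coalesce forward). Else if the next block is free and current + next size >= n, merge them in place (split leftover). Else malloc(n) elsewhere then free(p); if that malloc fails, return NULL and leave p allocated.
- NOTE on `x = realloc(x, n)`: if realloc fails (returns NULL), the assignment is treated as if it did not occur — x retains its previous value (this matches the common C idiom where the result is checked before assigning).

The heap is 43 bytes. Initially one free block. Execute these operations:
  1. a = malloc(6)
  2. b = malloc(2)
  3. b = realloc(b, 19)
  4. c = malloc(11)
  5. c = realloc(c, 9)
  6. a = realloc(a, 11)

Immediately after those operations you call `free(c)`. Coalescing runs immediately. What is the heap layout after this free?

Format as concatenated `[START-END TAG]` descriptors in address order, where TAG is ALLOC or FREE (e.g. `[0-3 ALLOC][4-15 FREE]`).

Answer: [0-5 ALLOC][6-24 ALLOC][25-42 FREE]

Derivation:
Op 1: a = malloc(6) -> a = 0; heap: [0-5 ALLOC][6-42 FREE]
Op 2: b = malloc(2) -> b = 6; heap: [0-5 ALLOC][6-7 ALLOC][8-42 FREE]
Op 3: b = realloc(b, 19) -> b = 6; heap: [0-5 ALLOC][6-24 ALLOC][25-42 FREE]
Op 4: c = malloc(11) -> c = 25; heap: [0-5 ALLOC][6-24 ALLOC][25-35 ALLOC][36-42 FREE]
Op 5: c = realloc(c, 9) -> c = 25; heap: [0-5 ALLOC][6-24 ALLOC][25-33 ALLOC][34-42 FREE]
Op 6: a = realloc(a, 11) -> NULL (a unchanged); heap: [0-5 ALLOC][6-24 ALLOC][25-33 ALLOC][34-42 FREE]
free(c): c = 25 -> block [25-33 ALLOC]; mark free, coalesce with adjacent free neighbors -> [0-5 ALLOC][6-24 ALLOC][25-42 FREE]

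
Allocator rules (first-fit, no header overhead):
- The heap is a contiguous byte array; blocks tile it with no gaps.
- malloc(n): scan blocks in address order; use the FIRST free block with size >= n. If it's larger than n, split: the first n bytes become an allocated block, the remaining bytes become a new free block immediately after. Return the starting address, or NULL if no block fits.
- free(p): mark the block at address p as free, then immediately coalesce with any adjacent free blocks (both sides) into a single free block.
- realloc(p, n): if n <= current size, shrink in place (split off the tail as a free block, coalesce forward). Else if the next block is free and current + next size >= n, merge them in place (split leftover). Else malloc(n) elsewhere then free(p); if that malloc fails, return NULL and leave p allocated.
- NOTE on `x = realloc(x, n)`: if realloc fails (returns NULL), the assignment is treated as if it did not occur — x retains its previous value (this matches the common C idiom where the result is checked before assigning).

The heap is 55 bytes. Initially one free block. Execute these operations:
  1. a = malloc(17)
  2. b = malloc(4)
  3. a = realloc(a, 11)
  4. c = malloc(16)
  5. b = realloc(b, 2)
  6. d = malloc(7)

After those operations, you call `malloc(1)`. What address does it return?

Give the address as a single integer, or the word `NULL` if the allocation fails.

Answer: 11

Derivation:
Op 1: a = malloc(17) -> a = 0; heap: [0-16 ALLOC][17-54 FREE]
Op 2: b = malloc(4) -> b = 17; heap: [0-16 ALLOC][17-20 ALLOC][21-54 FREE]
Op 3: a = realloc(a, 11) -> a = 0; heap: [0-10 ALLOC][11-16 FREE][17-20 ALLOC][21-54 FREE]
Op 4: c = malloc(16) -> c = 21; heap: [0-10 ALLOC][11-16 FREE][17-20 ALLOC][21-36 ALLOC][37-54 FREE]
Op 5: b = realloc(b, 2) -> b = 17; heap: [0-10 ALLOC][11-16 FREE][17-18 ALLOC][19-20 FREE][21-36 ALLOC][37-54 FREE]
Op 6: d = malloc(7) -> d = 37; heap: [0-10 ALLOC][11-16 FREE][17-18 ALLOC][19-20 FREE][21-36 ALLOC][37-43 ALLOC][44-54 FREE]
malloc(1): first-fit scan over [0-10 ALLOC][11-16 FREE][17-18 ALLOC][19-20 FREE][21-36 ALLOC][37-43 ALLOC][44-54 FREE] -> 11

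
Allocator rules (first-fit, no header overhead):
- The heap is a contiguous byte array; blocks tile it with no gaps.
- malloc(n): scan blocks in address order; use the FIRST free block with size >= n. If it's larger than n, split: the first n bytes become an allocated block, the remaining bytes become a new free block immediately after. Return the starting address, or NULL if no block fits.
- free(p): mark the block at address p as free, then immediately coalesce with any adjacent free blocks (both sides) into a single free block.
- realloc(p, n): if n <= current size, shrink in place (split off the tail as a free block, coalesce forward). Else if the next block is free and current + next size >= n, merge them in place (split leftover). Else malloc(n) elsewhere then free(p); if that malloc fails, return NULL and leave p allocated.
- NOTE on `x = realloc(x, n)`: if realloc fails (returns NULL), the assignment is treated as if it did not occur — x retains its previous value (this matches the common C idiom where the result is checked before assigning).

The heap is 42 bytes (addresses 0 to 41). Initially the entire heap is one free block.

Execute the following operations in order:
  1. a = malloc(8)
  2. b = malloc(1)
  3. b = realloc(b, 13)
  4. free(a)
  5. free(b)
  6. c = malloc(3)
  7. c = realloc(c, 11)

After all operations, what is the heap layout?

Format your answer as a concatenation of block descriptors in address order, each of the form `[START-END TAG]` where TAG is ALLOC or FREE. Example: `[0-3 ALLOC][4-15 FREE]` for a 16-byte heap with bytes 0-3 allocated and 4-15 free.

Op 1: a = malloc(8) -> a = 0; heap: [0-7 ALLOC][8-41 FREE]
Op 2: b = malloc(1) -> b = 8; heap: [0-7 ALLOC][8-8 ALLOC][9-41 FREE]
Op 3: b = realloc(b, 13) -> b = 8; heap: [0-7 ALLOC][8-20 ALLOC][21-41 FREE]
Op 4: free(a) -> (freed a); heap: [0-7 FREE][8-20 ALLOC][21-41 FREE]
Op 5: free(b) -> (freed b); heap: [0-41 FREE]
Op 6: c = malloc(3) -> c = 0; heap: [0-2 ALLOC][3-41 FREE]
Op 7: c = realloc(c, 11) -> c = 0; heap: [0-10 ALLOC][11-41 FREE]

Answer: [0-10 ALLOC][11-41 FREE]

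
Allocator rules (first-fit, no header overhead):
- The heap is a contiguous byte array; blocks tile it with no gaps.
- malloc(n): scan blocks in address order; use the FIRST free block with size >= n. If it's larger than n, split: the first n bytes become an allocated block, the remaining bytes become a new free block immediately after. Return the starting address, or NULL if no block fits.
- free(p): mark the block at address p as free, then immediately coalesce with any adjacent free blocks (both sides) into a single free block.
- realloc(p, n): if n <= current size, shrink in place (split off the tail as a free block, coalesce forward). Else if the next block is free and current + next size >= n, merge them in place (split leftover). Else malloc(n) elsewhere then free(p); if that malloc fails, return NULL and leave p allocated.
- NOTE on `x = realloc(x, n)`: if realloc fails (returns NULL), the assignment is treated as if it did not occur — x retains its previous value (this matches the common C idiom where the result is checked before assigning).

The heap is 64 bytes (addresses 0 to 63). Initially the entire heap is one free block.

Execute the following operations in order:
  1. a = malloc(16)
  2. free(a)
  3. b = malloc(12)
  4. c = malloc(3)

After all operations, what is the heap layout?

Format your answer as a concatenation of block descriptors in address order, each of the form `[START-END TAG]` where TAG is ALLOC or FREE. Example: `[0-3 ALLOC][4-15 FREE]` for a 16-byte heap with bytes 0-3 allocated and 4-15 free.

Op 1: a = malloc(16) -> a = 0; heap: [0-15 ALLOC][16-63 FREE]
Op 2: free(a) -> (freed a); heap: [0-63 FREE]
Op 3: b = malloc(12) -> b = 0; heap: [0-11 ALLOC][12-63 FREE]
Op 4: c = malloc(3) -> c = 12; heap: [0-11 ALLOC][12-14 ALLOC][15-63 FREE]

Answer: [0-11 ALLOC][12-14 ALLOC][15-63 FREE]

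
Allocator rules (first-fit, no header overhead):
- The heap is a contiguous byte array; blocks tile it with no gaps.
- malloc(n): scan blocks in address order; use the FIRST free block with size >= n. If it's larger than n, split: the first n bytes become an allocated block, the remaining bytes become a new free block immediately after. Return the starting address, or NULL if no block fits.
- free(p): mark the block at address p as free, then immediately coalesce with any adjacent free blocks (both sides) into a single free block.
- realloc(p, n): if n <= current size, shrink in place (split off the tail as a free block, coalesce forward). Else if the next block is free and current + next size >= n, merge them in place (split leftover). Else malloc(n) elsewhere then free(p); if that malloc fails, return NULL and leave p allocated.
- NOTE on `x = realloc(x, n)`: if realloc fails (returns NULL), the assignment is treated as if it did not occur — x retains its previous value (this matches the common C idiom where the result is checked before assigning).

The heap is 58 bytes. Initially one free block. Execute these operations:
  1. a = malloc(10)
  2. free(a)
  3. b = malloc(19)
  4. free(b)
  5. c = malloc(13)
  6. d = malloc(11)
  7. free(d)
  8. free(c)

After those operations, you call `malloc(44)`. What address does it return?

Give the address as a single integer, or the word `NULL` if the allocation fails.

Answer: 0

Derivation:
Op 1: a = malloc(10) -> a = 0; heap: [0-9 ALLOC][10-57 FREE]
Op 2: free(a) -> (freed a); heap: [0-57 FREE]
Op 3: b = malloc(19) -> b = 0; heap: [0-18 ALLOC][19-57 FREE]
Op 4: free(b) -> (freed b); heap: [0-57 FREE]
Op 5: c = malloc(13) -> c = 0; heap: [0-12 ALLOC][13-57 FREE]
Op 6: d = malloc(11) -> d = 13; heap: [0-12 ALLOC][13-23 ALLOC][24-57 FREE]
Op 7: free(d) -> (freed d); heap: [0-12 ALLOC][13-57 FREE]
Op 8: free(c) -> (freed c); heap: [0-57 FREE]
malloc(44): first-fit scan over [0-57 FREE] -> 0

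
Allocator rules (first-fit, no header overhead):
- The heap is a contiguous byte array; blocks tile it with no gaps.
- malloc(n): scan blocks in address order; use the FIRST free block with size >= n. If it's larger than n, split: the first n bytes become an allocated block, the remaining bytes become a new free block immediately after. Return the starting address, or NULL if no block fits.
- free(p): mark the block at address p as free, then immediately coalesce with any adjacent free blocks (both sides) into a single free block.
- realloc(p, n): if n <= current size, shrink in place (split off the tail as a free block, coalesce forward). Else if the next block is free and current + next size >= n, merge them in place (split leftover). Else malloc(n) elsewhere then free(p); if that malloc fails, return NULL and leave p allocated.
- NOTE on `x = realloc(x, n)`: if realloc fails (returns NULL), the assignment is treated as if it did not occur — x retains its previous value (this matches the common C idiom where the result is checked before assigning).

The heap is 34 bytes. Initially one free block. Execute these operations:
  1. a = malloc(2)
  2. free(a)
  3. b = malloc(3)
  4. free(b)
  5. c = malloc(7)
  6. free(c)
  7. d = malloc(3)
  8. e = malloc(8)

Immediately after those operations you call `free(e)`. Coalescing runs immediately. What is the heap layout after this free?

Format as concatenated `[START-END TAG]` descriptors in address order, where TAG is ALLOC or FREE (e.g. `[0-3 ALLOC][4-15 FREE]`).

Op 1: a = malloc(2) -> a = 0; heap: [0-1 ALLOC][2-33 FREE]
Op 2: free(a) -> (freed a); heap: [0-33 FREE]
Op 3: b = malloc(3) -> b = 0; heap: [0-2 ALLOC][3-33 FREE]
Op 4: free(b) -> (freed b); heap: [0-33 FREE]
Op 5: c = malloc(7) -> c = 0; heap: [0-6 ALLOC][7-33 FREE]
Op 6: free(c) -> (freed c); heap: [0-33 FREE]
Op 7: d = malloc(3) -> d = 0; heap: [0-2 ALLOC][3-33 FREE]
Op 8: e = malloc(8) -> e = 3; heap: [0-2 ALLOC][3-10 ALLOC][11-33 FREE]
free(e): e = 3 -> block [3-10 ALLOC]; mark free, coalesce with adjacent free neighbors -> [0-2 ALLOC][3-33 FREE]

Answer: [0-2 ALLOC][3-33 FREE]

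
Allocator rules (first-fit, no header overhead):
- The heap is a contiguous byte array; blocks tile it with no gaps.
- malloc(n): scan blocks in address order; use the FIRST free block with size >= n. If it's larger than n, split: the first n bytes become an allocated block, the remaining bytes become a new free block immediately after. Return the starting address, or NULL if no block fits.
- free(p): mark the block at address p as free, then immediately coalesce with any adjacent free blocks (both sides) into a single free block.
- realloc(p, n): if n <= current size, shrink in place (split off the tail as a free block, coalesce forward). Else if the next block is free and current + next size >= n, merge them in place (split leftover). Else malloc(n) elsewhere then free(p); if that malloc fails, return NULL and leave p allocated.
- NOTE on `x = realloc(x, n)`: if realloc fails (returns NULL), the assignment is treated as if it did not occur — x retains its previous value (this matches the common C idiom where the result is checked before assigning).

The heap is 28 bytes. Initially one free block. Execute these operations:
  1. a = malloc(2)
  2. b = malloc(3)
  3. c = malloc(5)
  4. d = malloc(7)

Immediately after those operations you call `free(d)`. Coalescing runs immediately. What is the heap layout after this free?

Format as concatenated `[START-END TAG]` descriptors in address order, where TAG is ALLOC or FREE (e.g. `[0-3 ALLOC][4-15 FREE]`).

Answer: [0-1 ALLOC][2-4 ALLOC][5-9 ALLOC][10-27 FREE]

Derivation:
Op 1: a = malloc(2) -> a = 0; heap: [0-1 ALLOC][2-27 FREE]
Op 2: b = malloc(3) -> b = 2; heap: [0-1 ALLOC][2-4 ALLOC][5-27 FREE]
Op 3: c = malloc(5) -> c = 5; heap: [0-1 ALLOC][2-4 ALLOC][5-9 ALLOC][10-27 FREE]
Op 4: d = malloc(7) -> d = 10; heap: [0-1 ALLOC][2-4 ALLOC][5-9 ALLOC][10-16 ALLOC][17-27 FREE]
free(d): d = 10 -> block [10-16 ALLOC]; mark free, coalesce with adjacent free neighbors -> [0-1 ALLOC][2-4 ALLOC][5-9 ALLOC][10-27 FREE]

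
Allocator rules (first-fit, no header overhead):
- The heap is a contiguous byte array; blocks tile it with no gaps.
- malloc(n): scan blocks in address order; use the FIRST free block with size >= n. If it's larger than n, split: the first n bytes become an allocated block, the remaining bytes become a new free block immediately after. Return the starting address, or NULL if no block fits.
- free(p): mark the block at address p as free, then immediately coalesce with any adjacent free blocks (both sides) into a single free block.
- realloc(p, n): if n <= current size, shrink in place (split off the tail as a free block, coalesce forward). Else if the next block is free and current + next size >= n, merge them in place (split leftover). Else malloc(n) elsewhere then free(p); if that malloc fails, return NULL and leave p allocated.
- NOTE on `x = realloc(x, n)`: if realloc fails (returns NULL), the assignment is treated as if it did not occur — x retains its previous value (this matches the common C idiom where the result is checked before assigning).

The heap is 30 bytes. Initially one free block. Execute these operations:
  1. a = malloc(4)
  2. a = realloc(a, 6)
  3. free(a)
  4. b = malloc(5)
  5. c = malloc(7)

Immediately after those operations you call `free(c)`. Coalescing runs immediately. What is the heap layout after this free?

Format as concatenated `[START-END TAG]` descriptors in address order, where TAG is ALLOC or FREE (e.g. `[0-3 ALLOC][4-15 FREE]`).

Answer: [0-4 ALLOC][5-29 FREE]

Derivation:
Op 1: a = malloc(4) -> a = 0; heap: [0-3 ALLOC][4-29 FREE]
Op 2: a = realloc(a, 6) -> a = 0; heap: [0-5 ALLOC][6-29 FREE]
Op 3: free(a) -> (freed a); heap: [0-29 FREE]
Op 4: b = malloc(5) -> b = 0; heap: [0-4 ALLOC][5-29 FREE]
Op 5: c = malloc(7) -> c = 5; heap: [0-4 ALLOC][5-11 ALLOC][12-29 FREE]
free(c): c = 5 -> block [5-11 ALLOC]; mark free, coalesce with adjacent free neighbors -> [0-4 ALLOC][5-29 FREE]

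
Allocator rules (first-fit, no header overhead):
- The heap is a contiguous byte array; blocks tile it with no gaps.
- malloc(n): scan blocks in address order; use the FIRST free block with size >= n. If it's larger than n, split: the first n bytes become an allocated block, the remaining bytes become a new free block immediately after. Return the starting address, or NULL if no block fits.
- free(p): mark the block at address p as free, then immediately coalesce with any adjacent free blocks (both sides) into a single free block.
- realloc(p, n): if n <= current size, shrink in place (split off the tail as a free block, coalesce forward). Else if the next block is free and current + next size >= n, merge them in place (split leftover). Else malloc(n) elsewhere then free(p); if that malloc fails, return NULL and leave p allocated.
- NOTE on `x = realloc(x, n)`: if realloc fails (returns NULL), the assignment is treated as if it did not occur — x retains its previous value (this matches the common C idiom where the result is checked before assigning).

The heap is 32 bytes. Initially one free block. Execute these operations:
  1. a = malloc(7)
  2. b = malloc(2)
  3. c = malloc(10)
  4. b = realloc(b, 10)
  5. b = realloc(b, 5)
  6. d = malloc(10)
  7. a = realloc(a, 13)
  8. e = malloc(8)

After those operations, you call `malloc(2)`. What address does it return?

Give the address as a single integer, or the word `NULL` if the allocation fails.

Op 1: a = malloc(7) -> a = 0; heap: [0-6 ALLOC][7-31 FREE]
Op 2: b = malloc(2) -> b = 7; heap: [0-6 ALLOC][7-8 ALLOC][9-31 FREE]
Op 3: c = malloc(10) -> c = 9; heap: [0-6 ALLOC][7-8 ALLOC][9-18 ALLOC][19-31 FREE]
Op 4: b = realloc(b, 10) -> b = 19; heap: [0-6 ALLOC][7-8 FREE][9-18 ALLOC][19-28 ALLOC][29-31 FREE]
Op 5: b = realloc(b, 5) -> b = 19; heap: [0-6 ALLOC][7-8 FREE][9-18 ALLOC][19-23 ALLOC][24-31 FREE]
Op 6: d = malloc(10) -> d = NULL; heap: [0-6 ALLOC][7-8 FREE][9-18 ALLOC][19-23 ALLOC][24-31 FREE]
Op 7: a = realloc(a, 13) -> NULL (a unchanged); heap: [0-6 ALLOC][7-8 FREE][9-18 ALLOC][19-23 ALLOC][24-31 FREE]
Op 8: e = malloc(8) -> e = 24; heap: [0-6 ALLOC][7-8 FREE][9-18 ALLOC][19-23 ALLOC][24-31 ALLOC]
malloc(2): first-fit scan over [0-6 ALLOC][7-8 FREE][9-18 ALLOC][19-23 ALLOC][24-31 ALLOC] -> 7

Answer: 7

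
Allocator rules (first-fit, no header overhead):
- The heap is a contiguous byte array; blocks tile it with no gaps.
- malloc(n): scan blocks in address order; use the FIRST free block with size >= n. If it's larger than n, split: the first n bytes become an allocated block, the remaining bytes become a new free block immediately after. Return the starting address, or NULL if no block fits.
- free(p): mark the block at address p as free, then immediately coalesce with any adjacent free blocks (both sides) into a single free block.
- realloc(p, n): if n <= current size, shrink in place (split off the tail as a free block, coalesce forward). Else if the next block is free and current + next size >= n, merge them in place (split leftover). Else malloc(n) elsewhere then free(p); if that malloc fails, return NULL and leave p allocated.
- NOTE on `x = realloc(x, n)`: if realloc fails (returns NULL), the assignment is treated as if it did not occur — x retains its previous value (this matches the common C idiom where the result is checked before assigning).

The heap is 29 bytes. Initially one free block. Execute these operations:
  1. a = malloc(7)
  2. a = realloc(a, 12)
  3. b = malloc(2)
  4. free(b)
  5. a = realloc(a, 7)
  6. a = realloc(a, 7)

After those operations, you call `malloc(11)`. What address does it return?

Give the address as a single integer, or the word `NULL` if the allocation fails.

Op 1: a = malloc(7) -> a = 0; heap: [0-6 ALLOC][7-28 FREE]
Op 2: a = realloc(a, 12) -> a = 0; heap: [0-11 ALLOC][12-28 FREE]
Op 3: b = malloc(2) -> b = 12; heap: [0-11 ALLOC][12-13 ALLOC][14-28 FREE]
Op 4: free(b) -> (freed b); heap: [0-11 ALLOC][12-28 FREE]
Op 5: a = realloc(a, 7) -> a = 0; heap: [0-6 ALLOC][7-28 FREE]
Op 6: a = realloc(a, 7) -> a = 0; heap: [0-6 ALLOC][7-28 FREE]
malloc(11): first-fit scan over [0-6 ALLOC][7-28 FREE] -> 7

Answer: 7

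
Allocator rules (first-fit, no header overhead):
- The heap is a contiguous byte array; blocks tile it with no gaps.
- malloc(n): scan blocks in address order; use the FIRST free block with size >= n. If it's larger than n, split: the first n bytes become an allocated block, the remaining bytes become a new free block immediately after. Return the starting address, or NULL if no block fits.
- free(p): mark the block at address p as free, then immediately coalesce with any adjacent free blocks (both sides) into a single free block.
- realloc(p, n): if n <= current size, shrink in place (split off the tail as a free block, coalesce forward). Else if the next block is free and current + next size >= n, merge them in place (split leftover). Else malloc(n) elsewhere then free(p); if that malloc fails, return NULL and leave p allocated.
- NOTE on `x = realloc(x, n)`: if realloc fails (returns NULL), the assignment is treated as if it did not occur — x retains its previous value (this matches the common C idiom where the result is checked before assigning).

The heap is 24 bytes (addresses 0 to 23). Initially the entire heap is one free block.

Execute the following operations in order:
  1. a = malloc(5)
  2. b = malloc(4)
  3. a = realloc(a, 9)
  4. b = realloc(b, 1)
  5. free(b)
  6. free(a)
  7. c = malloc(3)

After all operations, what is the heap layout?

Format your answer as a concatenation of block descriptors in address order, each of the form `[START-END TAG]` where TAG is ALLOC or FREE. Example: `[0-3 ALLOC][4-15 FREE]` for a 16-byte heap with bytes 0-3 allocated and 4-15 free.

Op 1: a = malloc(5) -> a = 0; heap: [0-4 ALLOC][5-23 FREE]
Op 2: b = malloc(4) -> b = 5; heap: [0-4 ALLOC][5-8 ALLOC][9-23 FREE]
Op 3: a = realloc(a, 9) -> a = 9; heap: [0-4 FREE][5-8 ALLOC][9-17 ALLOC][18-23 FREE]
Op 4: b = realloc(b, 1) -> b = 5; heap: [0-4 FREE][5-5 ALLOC][6-8 FREE][9-17 ALLOC][18-23 FREE]
Op 5: free(b) -> (freed b); heap: [0-8 FREE][9-17 ALLOC][18-23 FREE]
Op 6: free(a) -> (freed a); heap: [0-23 FREE]
Op 7: c = malloc(3) -> c = 0; heap: [0-2 ALLOC][3-23 FREE]

Answer: [0-2 ALLOC][3-23 FREE]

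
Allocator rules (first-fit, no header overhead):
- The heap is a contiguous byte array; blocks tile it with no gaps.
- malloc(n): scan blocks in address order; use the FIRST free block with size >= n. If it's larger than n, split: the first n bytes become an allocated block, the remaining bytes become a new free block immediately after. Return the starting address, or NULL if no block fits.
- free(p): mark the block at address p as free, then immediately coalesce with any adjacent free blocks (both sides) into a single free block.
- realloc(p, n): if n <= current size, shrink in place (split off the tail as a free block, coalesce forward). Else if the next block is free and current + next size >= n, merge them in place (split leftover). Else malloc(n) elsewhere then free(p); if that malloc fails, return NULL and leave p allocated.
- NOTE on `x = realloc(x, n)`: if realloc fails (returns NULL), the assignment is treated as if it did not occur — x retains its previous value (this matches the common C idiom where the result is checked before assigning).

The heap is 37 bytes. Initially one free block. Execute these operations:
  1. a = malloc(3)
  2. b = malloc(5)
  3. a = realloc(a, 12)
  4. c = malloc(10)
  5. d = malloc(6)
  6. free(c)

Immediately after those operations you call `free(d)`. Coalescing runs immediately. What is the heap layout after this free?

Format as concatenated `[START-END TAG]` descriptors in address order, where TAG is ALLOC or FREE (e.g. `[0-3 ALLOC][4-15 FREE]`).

Answer: [0-2 FREE][3-7 ALLOC][8-19 ALLOC][20-36 FREE]

Derivation:
Op 1: a = malloc(3) -> a = 0; heap: [0-2 ALLOC][3-36 FREE]
Op 2: b = malloc(5) -> b = 3; heap: [0-2 ALLOC][3-7 ALLOC][8-36 FREE]
Op 3: a = realloc(a, 12) -> a = 8; heap: [0-2 FREE][3-7 ALLOC][8-19 ALLOC][20-36 FREE]
Op 4: c = malloc(10) -> c = 20; heap: [0-2 FREE][3-7 ALLOC][8-19 ALLOC][20-29 ALLOC][30-36 FREE]
Op 5: d = malloc(6) -> d = 30; heap: [0-2 FREE][3-7 ALLOC][8-19 ALLOC][20-29 ALLOC][30-35 ALLOC][36-36 FREE]
Op 6: free(c) -> (freed c); heap: [0-2 FREE][3-7 ALLOC][8-19 ALLOC][20-29 FREE][30-35 ALLOC][36-36 FREE]
free(d): d = 30 -> block [30-35 ALLOC]; mark free, coalesce with adjacent free neighbors -> [0-2 FREE][3-7 ALLOC][8-19 ALLOC][20-36 FREE]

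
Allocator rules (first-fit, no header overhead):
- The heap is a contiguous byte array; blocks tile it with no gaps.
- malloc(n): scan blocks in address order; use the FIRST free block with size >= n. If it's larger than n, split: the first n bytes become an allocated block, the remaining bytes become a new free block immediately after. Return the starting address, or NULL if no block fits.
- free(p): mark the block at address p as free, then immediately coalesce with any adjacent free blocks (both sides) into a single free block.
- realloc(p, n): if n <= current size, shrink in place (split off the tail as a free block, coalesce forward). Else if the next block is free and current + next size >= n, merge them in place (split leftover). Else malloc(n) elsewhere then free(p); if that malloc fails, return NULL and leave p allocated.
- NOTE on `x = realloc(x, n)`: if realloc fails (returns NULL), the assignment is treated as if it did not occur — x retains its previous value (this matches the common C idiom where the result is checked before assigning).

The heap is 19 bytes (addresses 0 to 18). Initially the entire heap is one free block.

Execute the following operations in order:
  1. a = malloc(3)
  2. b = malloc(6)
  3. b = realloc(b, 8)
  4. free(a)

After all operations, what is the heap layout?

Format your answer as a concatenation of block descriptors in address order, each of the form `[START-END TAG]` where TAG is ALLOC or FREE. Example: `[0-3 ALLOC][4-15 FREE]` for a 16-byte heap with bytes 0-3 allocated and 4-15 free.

Answer: [0-2 FREE][3-10 ALLOC][11-18 FREE]

Derivation:
Op 1: a = malloc(3) -> a = 0; heap: [0-2 ALLOC][3-18 FREE]
Op 2: b = malloc(6) -> b = 3; heap: [0-2 ALLOC][3-8 ALLOC][9-18 FREE]
Op 3: b = realloc(b, 8) -> b = 3; heap: [0-2 ALLOC][3-10 ALLOC][11-18 FREE]
Op 4: free(a) -> (freed a); heap: [0-2 FREE][3-10 ALLOC][11-18 FREE]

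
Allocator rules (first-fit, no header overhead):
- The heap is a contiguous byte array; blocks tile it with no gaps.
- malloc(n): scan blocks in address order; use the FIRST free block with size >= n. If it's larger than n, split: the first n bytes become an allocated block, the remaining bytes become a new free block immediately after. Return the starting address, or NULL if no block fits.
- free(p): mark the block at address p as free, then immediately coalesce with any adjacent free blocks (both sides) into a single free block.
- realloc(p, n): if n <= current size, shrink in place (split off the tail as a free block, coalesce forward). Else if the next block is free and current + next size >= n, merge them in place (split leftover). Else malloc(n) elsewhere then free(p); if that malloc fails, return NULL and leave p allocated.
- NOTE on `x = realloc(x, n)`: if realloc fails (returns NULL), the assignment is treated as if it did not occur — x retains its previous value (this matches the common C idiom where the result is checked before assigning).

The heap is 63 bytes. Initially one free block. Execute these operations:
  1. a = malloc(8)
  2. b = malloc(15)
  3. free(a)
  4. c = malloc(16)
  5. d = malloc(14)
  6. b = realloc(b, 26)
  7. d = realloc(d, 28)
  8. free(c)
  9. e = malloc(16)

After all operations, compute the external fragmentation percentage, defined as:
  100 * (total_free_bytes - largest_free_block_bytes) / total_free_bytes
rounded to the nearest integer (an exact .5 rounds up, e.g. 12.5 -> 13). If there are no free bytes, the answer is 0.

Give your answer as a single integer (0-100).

Op 1: a = malloc(8) -> a = 0; heap: [0-7 ALLOC][8-62 FREE]
Op 2: b = malloc(15) -> b = 8; heap: [0-7 ALLOC][8-22 ALLOC][23-62 FREE]
Op 3: free(a) -> (freed a); heap: [0-7 FREE][8-22 ALLOC][23-62 FREE]
Op 4: c = malloc(16) -> c = 23; heap: [0-7 FREE][8-22 ALLOC][23-38 ALLOC][39-62 FREE]
Op 5: d = malloc(14) -> d = 39; heap: [0-7 FREE][8-22 ALLOC][23-38 ALLOC][39-52 ALLOC][53-62 FREE]
Op 6: b = realloc(b, 26) -> NULL (b unchanged); heap: [0-7 FREE][8-22 ALLOC][23-38 ALLOC][39-52 ALLOC][53-62 FREE]
Op 7: d = realloc(d, 28) -> NULL (d unchanged); heap: [0-7 FREE][8-22 ALLOC][23-38 ALLOC][39-52 ALLOC][53-62 FREE]
Op 8: free(c) -> (freed c); heap: [0-7 FREE][8-22 ALLOC][23-38 FREE][39-52 ALLOC][53-62 FREE]
Op 9: e = malloc(16) -> e = 23; heap: [0-7 FREE][8-22 ALLOC][23-38 ALLOC][39-52 ALLOC][53-62 FREE]
Free blocks: [8 10] total_free=18 largest=10 -> 100*(18-10)/18 = 800/18 ≈ 44.444 -> rounds to 44

Answer: 44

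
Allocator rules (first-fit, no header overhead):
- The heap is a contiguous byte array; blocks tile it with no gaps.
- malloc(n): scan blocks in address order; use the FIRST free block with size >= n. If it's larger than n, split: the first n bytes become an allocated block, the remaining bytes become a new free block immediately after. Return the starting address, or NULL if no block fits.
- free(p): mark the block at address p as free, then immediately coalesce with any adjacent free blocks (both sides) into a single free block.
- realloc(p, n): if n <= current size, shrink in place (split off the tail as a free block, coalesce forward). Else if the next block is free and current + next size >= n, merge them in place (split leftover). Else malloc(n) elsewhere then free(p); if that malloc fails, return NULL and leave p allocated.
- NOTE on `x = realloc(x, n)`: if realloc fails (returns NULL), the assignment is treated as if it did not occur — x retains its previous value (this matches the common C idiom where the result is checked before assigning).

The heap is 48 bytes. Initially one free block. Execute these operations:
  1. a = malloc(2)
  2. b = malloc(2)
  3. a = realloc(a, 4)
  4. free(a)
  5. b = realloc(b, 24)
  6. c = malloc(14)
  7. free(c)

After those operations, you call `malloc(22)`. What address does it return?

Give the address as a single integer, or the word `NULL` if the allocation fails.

Op 1: a = malloc(2) -> a = 0; heap: [0-1 ALLOC][2-47 FREE]
Op 2: b = malloc(2) -> b = 2; heap: [0-1 ALLOC][2-3 ALLOC][4-47 FREE]
Op 3: a = realloc(a, 4) -> a = 4; heap: [0-1 FREE][2-3 ALLOC][4-7 ALLOC][8-47 FREE]
Op 4: free(a) -> (freed a); heap: [0-1 FREE][2-3 ALLOC][4-47 FREE]
Op 5: b = realloc(b, 24) -> b = 2; heap: [0-1 FREE][2-25 ALLOC][26-47 FREE]
Op 6: c = malloc(14) -> c = 26; heap: [0-1 FREE][2-25 ALLOC][26-39 ALLOC][40-47 FREE]
Op 7: free(c) -> (freed c); heap: [0-1 FREE][2-25 ALLOC][26-47 FREE]
malloc(22): first-fit scan over [0-1 FREE][2-25 ALLOC][26-47 FREE] -> 26

Answer: 26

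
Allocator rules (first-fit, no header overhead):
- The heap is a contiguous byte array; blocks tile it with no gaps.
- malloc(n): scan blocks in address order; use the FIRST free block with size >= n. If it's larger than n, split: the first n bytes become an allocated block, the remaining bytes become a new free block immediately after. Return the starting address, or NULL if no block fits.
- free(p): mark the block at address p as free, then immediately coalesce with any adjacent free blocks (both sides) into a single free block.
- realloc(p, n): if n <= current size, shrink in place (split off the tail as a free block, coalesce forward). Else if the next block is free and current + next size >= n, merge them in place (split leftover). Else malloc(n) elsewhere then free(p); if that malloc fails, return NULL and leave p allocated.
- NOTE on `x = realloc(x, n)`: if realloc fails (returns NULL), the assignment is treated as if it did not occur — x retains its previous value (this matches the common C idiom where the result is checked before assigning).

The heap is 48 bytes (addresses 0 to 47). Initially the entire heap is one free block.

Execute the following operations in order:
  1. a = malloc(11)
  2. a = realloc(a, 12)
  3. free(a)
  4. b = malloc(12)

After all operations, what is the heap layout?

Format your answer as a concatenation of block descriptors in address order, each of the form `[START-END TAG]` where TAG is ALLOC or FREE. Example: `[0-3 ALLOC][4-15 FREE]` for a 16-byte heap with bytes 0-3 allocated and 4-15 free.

Answer: [0-11 ALLOC][12-47 FREE]

Derivation:
Op 1: a = malloc(11) -> a = 0; heap: [0-10 ALLOC][11-47 FREE]
Op 2: a = realloc(a, 12) -> a = 0; heap: [0-11 ALLOC][12-47 FREE]
Op 3: free(a) -> (freed a); heap: [0-47 FREE]
Op 4: b = malloc(12) -> b = 0; heap: [0-11 ALLOC][12-47 FREE]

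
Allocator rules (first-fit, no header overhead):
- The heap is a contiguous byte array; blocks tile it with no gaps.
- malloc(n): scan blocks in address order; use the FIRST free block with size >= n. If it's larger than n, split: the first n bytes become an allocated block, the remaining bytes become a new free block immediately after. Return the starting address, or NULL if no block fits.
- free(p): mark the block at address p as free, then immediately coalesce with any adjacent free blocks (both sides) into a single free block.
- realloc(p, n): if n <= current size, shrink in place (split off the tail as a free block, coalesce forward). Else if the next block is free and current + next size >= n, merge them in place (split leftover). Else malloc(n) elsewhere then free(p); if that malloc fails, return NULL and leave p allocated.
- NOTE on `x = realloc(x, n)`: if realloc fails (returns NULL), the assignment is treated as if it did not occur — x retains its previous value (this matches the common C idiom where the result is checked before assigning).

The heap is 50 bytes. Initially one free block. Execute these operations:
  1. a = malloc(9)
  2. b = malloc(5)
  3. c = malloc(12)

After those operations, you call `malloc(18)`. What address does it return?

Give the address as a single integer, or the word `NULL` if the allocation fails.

Answer: 26

Derivation:
Op 1: a = malloc(9) -> a = 0; heap: [0-8 ALLOC][9-49 FREE]
Op 2: b = malloc(5) -> b = 9; heap: [0-8 ALLOC][9-13 ALLOC][14-49 FREE]
Op 3: c = malloc(12) -> c = 14; heap: [0-8 ALLOC][9-13 ALLOC][14-25 ALLOC][26-49 FREE]
malloc(18): first-fit scan over [0-8 ALLOC][9-13 ALLOC][14-25 ALLOC][26-49 FREE] -> 26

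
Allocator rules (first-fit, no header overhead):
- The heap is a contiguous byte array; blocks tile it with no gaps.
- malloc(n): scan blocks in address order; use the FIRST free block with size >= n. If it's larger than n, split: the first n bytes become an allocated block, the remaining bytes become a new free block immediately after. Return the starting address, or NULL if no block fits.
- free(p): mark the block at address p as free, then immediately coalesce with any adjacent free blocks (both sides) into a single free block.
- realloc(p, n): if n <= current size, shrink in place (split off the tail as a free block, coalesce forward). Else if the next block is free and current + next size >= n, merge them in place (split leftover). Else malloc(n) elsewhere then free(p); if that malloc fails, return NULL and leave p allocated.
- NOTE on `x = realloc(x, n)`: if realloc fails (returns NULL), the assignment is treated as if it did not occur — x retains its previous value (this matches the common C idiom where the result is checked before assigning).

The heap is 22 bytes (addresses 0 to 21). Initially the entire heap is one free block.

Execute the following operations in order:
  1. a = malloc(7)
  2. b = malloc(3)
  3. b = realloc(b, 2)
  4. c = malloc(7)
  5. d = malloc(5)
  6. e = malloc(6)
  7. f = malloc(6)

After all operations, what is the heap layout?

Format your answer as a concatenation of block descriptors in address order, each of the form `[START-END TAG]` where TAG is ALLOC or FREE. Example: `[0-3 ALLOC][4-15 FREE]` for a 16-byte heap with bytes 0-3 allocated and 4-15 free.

Op 1: a = malloc(7) -> a = 0; heap: [0-6 ALLOC][7-21 FREE]
Op 2: b = malloc(3) -> b = 7; heap: [0-6 ALLOC][7-9 ALLOC][10-21 FREE]
Op 3: b = realloc(b, 2) -> b = 7; heap: [0-6 ALLOC][7-8 ALLOC][9-21 FREE]
Op 4: c = malloc(7) -> c = 9; heap: [0-6 ALLOC][7-8 ALLOC][9-15 ALLOC][16-21 FREE]
Op 5: d = malloc(5) -> d = 16; heap: [0-6 ALLOC][7-8 ALLOC][9-15 ALLOC][16-20 ALLOC][21-21 FREE]
Op 6: e = malloc(6) -> e = NULL; heap: [0-6 ALLOC][7-8 ALLOC][9-15 ALLOC][16-20 ALLOC][21-21 FREE]
Op 7: f = malloc(6) -> f = NULL; heap: [0-6 ALLOC][7-8 ALLOC][9-15 ALLOC][16-20 ALLOC][21-21 FREE]

Answer: [0-6 ALLOC][7-8 ALLOC][9-15 ALLOC][16-20 ALLOC][21-21 FREE]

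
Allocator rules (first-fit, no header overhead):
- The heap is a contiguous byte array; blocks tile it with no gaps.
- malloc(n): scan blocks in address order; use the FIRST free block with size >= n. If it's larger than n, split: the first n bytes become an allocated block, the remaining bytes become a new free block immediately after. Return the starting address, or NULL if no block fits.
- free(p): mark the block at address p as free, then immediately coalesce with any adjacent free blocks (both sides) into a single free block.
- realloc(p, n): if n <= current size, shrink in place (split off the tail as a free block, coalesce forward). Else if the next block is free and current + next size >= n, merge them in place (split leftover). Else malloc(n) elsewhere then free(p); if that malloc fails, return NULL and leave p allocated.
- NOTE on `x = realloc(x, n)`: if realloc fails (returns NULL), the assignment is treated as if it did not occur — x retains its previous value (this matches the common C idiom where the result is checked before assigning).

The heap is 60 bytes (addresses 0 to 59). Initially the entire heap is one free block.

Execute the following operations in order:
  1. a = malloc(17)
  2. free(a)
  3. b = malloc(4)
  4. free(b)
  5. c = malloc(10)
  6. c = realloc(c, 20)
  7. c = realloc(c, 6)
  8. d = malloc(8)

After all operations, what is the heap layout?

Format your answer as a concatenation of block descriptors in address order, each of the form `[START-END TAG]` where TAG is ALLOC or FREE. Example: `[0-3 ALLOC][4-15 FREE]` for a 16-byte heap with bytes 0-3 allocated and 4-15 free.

Op 1: a = malloc(17) -> a = 0; heap: [0-16 ALLOC][17-59 FREE]
Op 2: free(a) -> (freed a); heap: [0-59 FREE]
Op 3: b = malloc(4) -> b = 0; heap: [0-3 ALLOC][4-59 FREE]
Op 4: free(b) -> (freed b); heap: [0-59 FREE]
Op 5: c = malloc(10) -> c = 0; heap: [0-9 ALLOC][10-59 FREE]
Op 6: c = realloc(c, 20) -> c = 0; heap: [0-19 ALLOC][20-59 FREE]
Op 7: c = realloc(c, 6) -> c = 0; heap: [0-5 ALLOC][6-59 FREE]
Op 8: d = malloc(8) -> d = 6; heap: [0-5 ALLOC][6-13 ALLOC][14-59 FREE]

Answer: [0-5 ALLOC][6-13 ALLOC][14-59 FREE]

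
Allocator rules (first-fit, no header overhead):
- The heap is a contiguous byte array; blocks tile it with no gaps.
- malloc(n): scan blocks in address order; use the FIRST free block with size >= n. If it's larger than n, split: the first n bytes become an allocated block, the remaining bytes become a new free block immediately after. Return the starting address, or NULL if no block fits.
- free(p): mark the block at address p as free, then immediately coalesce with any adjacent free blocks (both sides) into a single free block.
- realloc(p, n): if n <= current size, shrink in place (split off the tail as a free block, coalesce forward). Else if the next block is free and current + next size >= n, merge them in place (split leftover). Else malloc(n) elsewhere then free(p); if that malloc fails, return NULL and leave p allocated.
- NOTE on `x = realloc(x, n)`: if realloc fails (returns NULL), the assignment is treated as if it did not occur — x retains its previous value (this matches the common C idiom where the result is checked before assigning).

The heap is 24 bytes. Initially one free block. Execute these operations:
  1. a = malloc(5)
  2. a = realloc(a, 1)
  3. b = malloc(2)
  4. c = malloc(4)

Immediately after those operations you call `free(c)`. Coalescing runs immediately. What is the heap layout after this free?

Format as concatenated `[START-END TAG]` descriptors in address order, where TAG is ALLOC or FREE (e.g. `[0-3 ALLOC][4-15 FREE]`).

Op 1: a = malloc(5) -> a = 0; heap: [0-4 ALLOC][5-23 FREE]
Op 2: a = realloc(a, 1) -> a = 0; heap: [0-0 ALLOC][1-23 FREE]
Op 3: b = malloc(2) -> b = 1; heap: [0-0 ALLOC][1-2 ALLOC][3-23 FREE]
Op 4: c = malloc(4) -> c = 3; heap: [0-0 ALLOC][1-2 ALLOC][3-6 ALLOC][7-23 FREE]
free(c): c = 3 -> block [3-6 ALLOC]; mark free, coalesce with adjacent free neighbors -> [0-0 ALLOC][1-2 ALLOC][3-23 FREE]

Answer: [0-0 ALLOC][1-2 ALLOC][3-23 FREE]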